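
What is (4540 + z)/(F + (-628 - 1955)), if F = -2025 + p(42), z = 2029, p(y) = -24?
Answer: -6569/4632 ≈ -1.4182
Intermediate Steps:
F = -2049 (F = -2025 - 24 = -2049)
(4540 + z)/(F + (-628 - 1955)) = (4540 + 2029)/(-2049 + (-628 - 1955)) = 6569/(-2049 - 2583) = 6569/(-4632) = 6569*(-1/4632) = -6569/4632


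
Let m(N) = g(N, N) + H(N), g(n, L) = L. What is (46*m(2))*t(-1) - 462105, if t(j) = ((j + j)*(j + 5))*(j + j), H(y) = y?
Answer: -459161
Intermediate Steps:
t(j) = 4*j**2*(5 + j) (t(j) = ((2*j)*(5 + j))*(2*j) = (2*j*(5 + j))*(2*j) = 4*j**2*(5 + j))
m(N) = 2*N (m(N) = N + N = 2*N)
(46*m(2))*t(-1) - 462105 = (46*(2*2))*(4*(-1)**2*(5 - 1)) - 462105 = (46*4)*(4*1*4) - 462105 = 184*16 - 462105 = 2944 - 462105 = -459161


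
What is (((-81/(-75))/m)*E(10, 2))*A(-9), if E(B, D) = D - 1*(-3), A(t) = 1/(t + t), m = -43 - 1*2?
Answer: 1/150 ≈ 0.0066667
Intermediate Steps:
m = -45 (m = -43 - 2 = -45)
A(t) = 1/(2*t)
E(B, D) = 3 + D (E(B, D) = D + 3 = 3 + D)
(((-81/(-75))/m)*E(10, 2))*A(-9) = ((-81/(-75)/(-45))*(3 + 2))*((½)/(-9)) = ((-81*(-1/75)*(-1/45))*5)*((½)*(-⅑)) = (((27/25)*(-1/45))*5)*(-1/18) = -3/125*5*(-1/18) = -3/25*(-1/18) = 1/150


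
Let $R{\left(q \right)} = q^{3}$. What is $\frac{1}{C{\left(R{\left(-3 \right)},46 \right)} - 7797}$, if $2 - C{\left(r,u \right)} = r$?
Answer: $- \frac{1}{7768} \approx -0.00012873$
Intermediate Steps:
$C{\left(r,u \right)} = 2 - r$
$\frac{1}{C{\left(R{\left(-3 \right)},46 \right)} - 7797} = \frac{1}{\left(2 - \left(-3\right)^{3}\right) - 7797} = \frac{1}{\left(2 - -27\right) - 7797} = \frac{1}{\left(2 + 27\right) - 7797} = \frac{1}{29 - 7797} = \frac{1}{-7768} = - \frac{1}{7768}$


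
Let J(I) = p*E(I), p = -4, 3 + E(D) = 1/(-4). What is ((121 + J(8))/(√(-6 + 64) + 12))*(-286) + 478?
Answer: -209390/43 + 19162*√58/43 ≈ -1475.7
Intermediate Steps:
E(D) = -13/4 (E(D) = -3 + 1/(-4) = -3 - ¼ = -13/4)
J(I) = 13 (J(I) = -4*(-13/4) = 13)
((121 + J(8))/(√(-6 + 64) + 12))*(-286) + 478 = ((121 + 13)/(√(-6 + 64) + 12))*(-286) + 478 = (134/(√58 + 12))*(-286) + 478 = (134/(12 + √58))*(-286) + 478 = -38324/(12 + √58) + 478 = 478 - 38324/(12 + √58)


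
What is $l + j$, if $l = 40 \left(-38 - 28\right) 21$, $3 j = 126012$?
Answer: $-13436$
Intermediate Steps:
$j = 42004$ ($j = \frac{1}{3} \cdot 126012 = 42004$)
$l = -55440$ ($l = 40 \left(\left(-66\right) 21\right) = 40 \left(-1386\right) = -55440$)
$l + j = -55440 + 42004 = -13436$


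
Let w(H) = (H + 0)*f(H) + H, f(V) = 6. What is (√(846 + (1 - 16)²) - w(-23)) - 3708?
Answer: -3547 + 3*√119 ≈ -3514.3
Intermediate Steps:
w(H) = 7*H (w(H) = (H + 0)*6 + H = H*6 + H = 6*H + H = 7*H)
(√(846 + (1 - 16)²) - w(-23)) - 3708 = (√(846 + (1 - 16)²) - 7*(-23)) - 3708 = (√(846 + (-15)²) - 1*(-161)) - 3708 = (√(846 + 225) + 161) - 3708 = (√1071 + 161) - 3708 = (3*√119 + 161) - 3708 = (161 + 3*√119) - 3708 = -3547 + 3*√119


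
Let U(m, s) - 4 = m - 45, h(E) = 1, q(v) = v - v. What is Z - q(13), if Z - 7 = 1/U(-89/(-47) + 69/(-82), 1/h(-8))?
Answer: 1073859/153959 ≈ 6.9750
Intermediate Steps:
q(v) = 0
U(m, s) = -41 + m (U(m, s) = 4 + (m - 45) = 4 + (-45 + m) = -41 + m)
Z = 1073859/153959 (Z = 7 + 1/(-41 + (-89/(-47) + 69/(-82))) = 7 + 1/(-41 + (-89*(-1/47) + 69*(-1/82))) = 7 + 1/(-41 + (89/47 - 69/82)) = 7 + 1/(-41 + 4055/3854) = 7 + 1/(-153959/3854) = 7 - 3854/153959 = 1073859/153959 ≈ 6.9750)
Z - q(13) = 1073859/153959 - 1*0 = 1073859/153959 + 0 = 1073859/153959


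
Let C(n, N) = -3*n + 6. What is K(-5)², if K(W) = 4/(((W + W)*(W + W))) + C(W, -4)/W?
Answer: 10816/625 ≈ 17.306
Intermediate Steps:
C(n, N) = 6 - 3*n
K(W) = W⁻² + (6 - 3*W)/W (K(W) = 4/(((W + W)*(W + W))) + (6 - 3*W)/W = 4/(((2*W)*(2*W))) + (6 - 3*W)/W = 4/((4*W²)) + (6 - 3*W)/W = 4*(1/(4*W²)) + (6 - 3*W)/W = W⁻² + (6 - 3*W)/W)
K(-5)² = (-3 + (-5)⁻² + 6/(-5))² = (-3 + 1/25 + 6*(-⅕))² = (-3 + 1/25 - 6/5)² = (-104/25)² = 10816/625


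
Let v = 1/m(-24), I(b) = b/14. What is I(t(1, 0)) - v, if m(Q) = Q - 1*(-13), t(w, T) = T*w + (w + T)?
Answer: 25/154 ≈ 0.16234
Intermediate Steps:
t(w, T) = T + w + T*w (t(w, T) = T*w + (T + w) = T + w + T*w)
m(Q) = 13 + Q (m(Q) = Q + 13 = 13 + Q)
I(b) = b/14 (I(b) = b*(1/14) = b/14)
v = -1/11 (v = 1/(13 - 24) = 1/(-11) = -1/11 ≈ -0.090909)
I(t(1, 0)) - v = (0 + 1 + 0*1)/14 - 1*(-1/11) = (0 + 1 + 0)/14 + 1/11 = (1/14)*1 + 1/11 = 1/14 + 1/11 = 25/154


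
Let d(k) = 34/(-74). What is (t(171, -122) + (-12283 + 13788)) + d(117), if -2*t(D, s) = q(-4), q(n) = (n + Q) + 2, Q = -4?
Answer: 55779/37 ≈ 1507.5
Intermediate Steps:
q(n) = -2 + n (q(n) = (n - 4) + 2 = (-4 + n) + 2 = -2 + n)
t(D, s) = 3 (t(D, s) = -(-2 - 4)/2 = -½*(-6) = 3)
d(k) = -17/37 (d(k) = 34*(-1/74) = -17/37)
(t(171, -122) + (-12283 + 13788)) + d(117) = (3 + (-12283 + 13788)) - 17/37 = (3 + 1505) - 17/37 = 1508 - 17/37 = 55779/37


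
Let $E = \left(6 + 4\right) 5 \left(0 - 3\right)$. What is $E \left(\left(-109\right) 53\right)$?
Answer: $866550$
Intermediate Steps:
$E = -150$ ($E = 10 \cdot 5 \left(0 - 3\right) = 50 \left(-3\right) = -150$)
$E \left(\left(-109\right) 53\right) = - 150 \left(\left(-109\right) 53\right) = \left(-150\right) \left(-5777\right) = 866550$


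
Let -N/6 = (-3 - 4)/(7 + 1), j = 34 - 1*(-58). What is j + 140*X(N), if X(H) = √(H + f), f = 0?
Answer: 92 + 70*√21 ≈ 412.78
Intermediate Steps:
j = 92 (j = 34 + 58 = 92)
N = 21/4 (N = -6*(-3 - 4)/(7 + 1) = -(-42)/8 = -6*(-7/8) = 21/4 ≈ 5.2500)
X(H) = √H (X(H) = √(H + 0) = √H)
j + 140*X(N) = 92 + 140*√(21/4) = 92 + 140*(√21/2) = 92 + 70*√21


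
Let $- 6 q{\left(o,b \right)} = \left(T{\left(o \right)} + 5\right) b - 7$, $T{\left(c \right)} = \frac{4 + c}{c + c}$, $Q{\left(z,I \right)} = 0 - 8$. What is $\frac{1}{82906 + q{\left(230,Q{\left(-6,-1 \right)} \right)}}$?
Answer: $\frac{690}{57211013} \approx 1.2061 \cdot 10^{-5}$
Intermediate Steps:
$Q{\left(z,I \right)} = -8$ ($Q{\left(z,I \right)} = 0 - 8 = -8$)
$T{\left(c \right)} = \frac{4 + c}{2 c}$
$q{\left(o,b \right)} = \frac{7}{6} - \frac{b \left(5 + \frac{4 + o}{2 o}\right)}{6}$ ($q{\left(o,b \right)} = - \frac{\left(\frac{4 + o}{2 o} + 5\right) b - 7}{6} = - \frac{\left(5 + \frac{4 + o}{2 o}\right) b - 7}{6} = - \frac{b \left(5 + \frac{4 + o}{2 o}\right) - 7}{6} = - \frac{-7 + b \left(5 + \frac{4 + o}{2 o}\right)}{6} = \frac{7}{6} - \frac{b \left(5 + \frac{4 + o}{2 o}\right)}{6}$)
$\frac{1}{82906 + q{\left(230,Q{\left(-6,-1 \right)} \right)}} = \frac{1}{82906 - \left(- \frac{17}{2} - \frac{4}{345}\right)} = \frac{1}{82906 + \left(\frac{7}{6} + \frac{22}{3} - \left(- \frac{8}{3}\right) \frac{1}{230}\right)} = \frac{1}{82906 + \left(\frac{7}{6} + \frac{22}{3} + \frac{4}{345}\right)} = \frac{1}{82906 + \frac{5873}{690}} = \frac{1}{\frac{57211013}{690}} = \frac{690}{57211013}$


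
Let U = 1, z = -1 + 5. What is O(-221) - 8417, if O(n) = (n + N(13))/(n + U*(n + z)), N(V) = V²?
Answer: -1843297/219 ≈ -8416.9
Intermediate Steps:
z = 4
O(n) = (169 + n)/(4 + 2*n) (O(n) = (n + 13²)/(n + 1*(n + 4)) = (n + 169)/(n + 1*(4 + n)) = (169 + n)/(n + (4 + n)) = (169 + n)/(4 + 2*n))
O(-221) - 8417 = (169 - 221)/(2*(2 - 221)) - 8417 = (½)*(-52)/(-219) - 8417 = (½)*(-1/219)*(-52) - 8417 = 26/219 - 8417 = -1843297/219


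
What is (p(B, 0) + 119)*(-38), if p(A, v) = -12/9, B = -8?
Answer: -13414/3 ≈ -4471.3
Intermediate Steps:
p(A, v) = -4/3 (p(A, v) = -12*⅑ = -4/3)
(p(B, 0) + 119)*(-38) = (-4/3 + 119)*(-38) = (353/3)*(-38) = -13414/3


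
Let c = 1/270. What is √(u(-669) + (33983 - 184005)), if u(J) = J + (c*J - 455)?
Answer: I*√136033630/30 ≈ 388.78*I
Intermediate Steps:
c = 1/270 ≈ 0.0037037
u(J) = -455 + 271*J/270 (u(J) = J + (J/270 - 455) = J + (-455 + J/270) = -455 + 271*J/270)
√(u(-669) + (33983 - 184005)) = √((-455 + (271/270)*(-669)) + (33983 - 184005)) = √((-455 - 60433/90) - 150022) = √(-101383/90 - 150022) = √(-13603363/90) = I*√136033630/30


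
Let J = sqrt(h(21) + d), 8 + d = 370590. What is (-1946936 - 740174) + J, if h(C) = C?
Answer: -2687110 + sqrt(370603) ≈ -2.6865e+6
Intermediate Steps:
d = 370582 (d = -8 + 370590 = 370582)
J = sqrt(370603) (J = sqrt(21 + 370582) = sqrt(370603) ≈ 608.77)
(-1946936 - 740174) + J = (-1946936 - 740174) + sqrt(370603) = -2687110 + sqrt(370603)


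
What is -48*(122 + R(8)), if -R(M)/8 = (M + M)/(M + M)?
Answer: -5472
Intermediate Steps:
R(M) = -8 (R(M) = -8*(M + M)/(M + M) = -8*2*M/(2*M) = -8*2*M*1/(2*M) = -8*1 = -8)
-48*(122 + R(8)) = -48*(122 - 8) = -48*114 = -5472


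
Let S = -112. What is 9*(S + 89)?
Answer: -207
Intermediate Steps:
9*(S + 89) = 9*(-112 + 89) = 9*(-23) = -207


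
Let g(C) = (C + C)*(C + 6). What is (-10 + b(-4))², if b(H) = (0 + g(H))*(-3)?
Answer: 1444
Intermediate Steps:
g(C) = 2*C*(6 + C) (g(C) = (2*C)*(6 + C) = 2*C*(6 + C))
b(H) = -6*H*(6 + H) (b(H) = (0 + 2*H*(6 + H))*(-3) = (2*H*(6 + H))*(-3) = -6*H*(6 + H))
(-10 + b(-4))² = (-10 - 6*(-4)*(6 - 4))² = (-10 - 6*(-4)*2)² = (-10 + 48)² = 38² = 1444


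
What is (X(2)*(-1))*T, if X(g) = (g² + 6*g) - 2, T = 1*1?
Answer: -14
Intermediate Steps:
T = 1
X(g) = -2 + g² + 6*g
(X(2)*(-1))*T = ((-2 + 2² + 6*2)*(-1))*1 = ((-2 + 4 + 12)*(-1))*1 = (14*(-1))*1 = -14*1 = -14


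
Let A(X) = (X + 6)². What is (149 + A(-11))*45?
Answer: 7830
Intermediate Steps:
A(X) = (6 + X)²
(149 + A(-11))*45 = (149 + (6 - 11)²)*45 = (149 + (-5)²)*45 = (149 + 25)*45 = 174*45 = 7830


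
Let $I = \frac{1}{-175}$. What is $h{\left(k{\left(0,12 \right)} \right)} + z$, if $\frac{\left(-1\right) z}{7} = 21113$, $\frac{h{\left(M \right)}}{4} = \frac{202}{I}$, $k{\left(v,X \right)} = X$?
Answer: $-289191$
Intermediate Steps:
$I = - \frac{1}{175} \approx -0.0057143$
$h{\left(M \right)} = -141400$ ($h{\left(M \right)} = 4 \frac{202}{- \frac{1}{175}} = 4 \cdot 202 \left(-175\right) = 4 \left(-35350\right) = -141400$)
$z = -147791$ ($z = \left(-7\right) 21113 = -147791$)
$h{\left(k{\left(0,12 \right)} \right)} + z = -141400 - 147791 = -289191$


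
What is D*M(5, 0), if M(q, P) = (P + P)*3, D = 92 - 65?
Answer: 0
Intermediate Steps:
D = 27
M(q, P) = 6*P (M(q, P) = (2*P)*3 = 6*P)
D*M(5, 0) = 27*(6*0) = 27*0 = 0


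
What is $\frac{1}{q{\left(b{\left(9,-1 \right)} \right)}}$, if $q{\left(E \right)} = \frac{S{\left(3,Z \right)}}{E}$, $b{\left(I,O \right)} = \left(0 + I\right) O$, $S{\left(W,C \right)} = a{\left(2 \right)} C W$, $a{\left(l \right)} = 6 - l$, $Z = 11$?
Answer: $- \frac{3}{44} \approx -0.068182$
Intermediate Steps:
$S{\left(W,C \right)} = 4 C W$ ($S{\left(W,C \right)} = \left(6 - 2\right) C W = 4 C W$)
$b{\left(I,O \right)} = I O$
$q{\left(E \right)} = \frac{132}{E}$ ($q{\left(E \right)} = \frac{4 \cdot 11 \cdot 3}{E} = \frac{132}{E}$)
$\frac{1}{q{\left(b{\left(9,-1 \right)} \right)}} = \frac{1}{132 \frac{1}{9 \left(-1\right)}} = \frac{1}{132 \frac{1}{-9}} = \frac{1}{132 \left(- \frac{1}{9}\right)} = \frac{1}{- \frac{44}{3}} = - \frac{3}{44}$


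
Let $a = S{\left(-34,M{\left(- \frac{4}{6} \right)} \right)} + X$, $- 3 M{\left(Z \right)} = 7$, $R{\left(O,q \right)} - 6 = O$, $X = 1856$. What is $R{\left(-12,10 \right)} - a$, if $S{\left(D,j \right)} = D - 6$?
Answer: $-1822$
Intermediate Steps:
$R{\left(O,q \right)} = 6 + O$
$M{\left(Z \right)} = - \frac{7}{3}$ ($M{\left(Z \right)} = \left(- \frac{1}{3}\right) 7 = - \frac{7}{3}$)
$S{\left(D,j \right)} = -6 + D$
$a = 1816$ ($a = \left(-6 - 34\right) + 1856 = -40 + 1856 = 1816$)
$R{\left(-12,10 \right)} - a = \left(6 - 12\right) - 1816 = -6 - 1816 = -1822$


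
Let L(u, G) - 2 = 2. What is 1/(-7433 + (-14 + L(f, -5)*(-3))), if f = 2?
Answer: -1/7459 ≈ -0.00013407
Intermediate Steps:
L(u, G) = 4 (L(u, G) = 2 + 2 = 4)
1/(-7433 + (-14 + L(f, -5)*(-3))) = 1/(-7433 + (-14 + 4*(-3))) = 1/(-7433 + (-14 - 12)) = 1/(-7433 - 26) = 1/(-7459) = -1/7459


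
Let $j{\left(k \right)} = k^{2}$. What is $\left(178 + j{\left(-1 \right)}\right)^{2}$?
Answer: $32041$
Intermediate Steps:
$\left(178 + j{\left(-1 \right)}\right)^{2} = \left(178 + \left(-1\right)^{2}\right)^{2} = \left(178 + 1\right)^{2} = 179^{2} = 32041$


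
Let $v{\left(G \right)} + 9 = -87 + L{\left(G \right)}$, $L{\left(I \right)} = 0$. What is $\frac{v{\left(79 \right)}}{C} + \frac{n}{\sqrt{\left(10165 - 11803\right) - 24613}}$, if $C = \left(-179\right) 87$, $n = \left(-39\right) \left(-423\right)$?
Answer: $\frac{32}{5191} - \frac{16497 i \sqrt{26251}}{26251} \approx 0.0061645 - 101.82 i$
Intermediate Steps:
$n = 16497$
$C = -15573$
$v{\left(G \right)} = -96$ ($v{\left(G \right)} = -9 + \left(-87 + 0\right) = -9 - 87 = -96$)
$\frac{v{\left(79 \right)}}{C} + \frac{n}{\sqrt{\left(10165 - 11803\right) - 24613}} = - \frac{96}{-15573} + \frac{16497}{\sqrt{\left(10165 - 11803\right) - 24613}} = \left(-96\right) \left(- \frac{1}{15573}\right) + \frac{16497}{\sqrt{\left(10165 - 11803\right) - 24613}} = \frac{32}{5191} + \frac{16497}{\sqrt{-1638 - 24613}} = \frac{32}{5191} + \frac{16497}{\sqrt{-26251}} = \frac{32}{5191} + \frac{16497}{i \sqrt{26251}} = \frac{32}{5191} + 16497 \left(- \frac{i \sqrt{26251}}{26251}\right) = \frac{32}{5191} - \frac{16497 i \sqrt{26251}}{26251}$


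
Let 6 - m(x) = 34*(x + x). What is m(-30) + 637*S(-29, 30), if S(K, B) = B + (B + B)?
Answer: 59376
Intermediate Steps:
S(K, B) = 3*B (S(K, B) = B + 2*B = 3*B)
m(x) = 6 - 68*x (m(x) = 6 - 34*(x + x) = 6 - 34*2*x = 6 - 68*x)
m(-30) + 637*S(-29, 30) = (6 - 68*(-30)) + 637*(3*30) = (6 + 2040) + 637*90 = 2046 + 57330 = 59376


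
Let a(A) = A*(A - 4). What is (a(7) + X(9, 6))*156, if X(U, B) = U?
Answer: 4680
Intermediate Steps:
a(A) = A*(-4 + A)
(a(7) + X(9, 6))*156 = (7*(-4 + 7) + 9)*156 = (7*3 + 9)*156 = (21 + 9)*156 = 30*156 = 4680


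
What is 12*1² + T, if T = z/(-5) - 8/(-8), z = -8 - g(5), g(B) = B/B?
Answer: 74/5 ≈ 14.800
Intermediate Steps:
g(B) = 1
z = -9 (z = -8 - 1*1 = -8 - 1 = -9)
T = 14/5 (T = -9/(-5) - 8/(-8) = -9*(-⅕) - 8*(-⅛) = 9/5 + 1 = 14/5 ≈ 2.8000)
12*1² + T = 12*1² + 14/5 = 12*1 + 14/5 = 12 + 14/5 = 74/5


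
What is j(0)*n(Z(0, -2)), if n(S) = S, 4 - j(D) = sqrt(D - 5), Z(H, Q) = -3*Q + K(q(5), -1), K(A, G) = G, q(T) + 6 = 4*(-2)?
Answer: 20 - 5*I*sqrt(5) ≈ 20.0 - 11.18*I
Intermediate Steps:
q(T) = -14 (q(T) = -6 + 4*(-2) = -6 - 8 = -14)
Z(H, Q) = -1 - 3*Q (Z(H, Q) = -3*Q - 1 = -1 - 3*Q)
j(D) = 4 - sqrt(-5 + D) (j(D) = 4 - sqrt(D - 5) = 4 - sqrt(-5 + D))
j(0)*n(Z(0, -2)) = (4 - sqrt(-5 + 0))*(-1 - 3*(-2)) = (4 - sqrt(-5))*(-1 + 6) = (4 - I*sqrt(5))*5 = 20 - 5*I*sqrt(5)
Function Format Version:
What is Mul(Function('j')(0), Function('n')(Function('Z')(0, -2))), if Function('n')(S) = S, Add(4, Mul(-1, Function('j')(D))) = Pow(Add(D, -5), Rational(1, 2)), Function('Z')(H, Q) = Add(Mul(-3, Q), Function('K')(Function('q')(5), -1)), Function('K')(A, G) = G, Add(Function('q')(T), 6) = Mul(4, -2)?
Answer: Add(20, Mul(-5, I, Pow(5, Rational(1, 2)))) ≈ Add(20.000, Mul(-11.180, I))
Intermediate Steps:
Function('q')(T) = -14 (Function('q')(T) = Add(-6, Mul(4, -2)) = Add(-6, -8) = -14)
Function('Z')(H, Q) = Add(-1, Mul(-3, Q)) (Function('Z')(H, Q) = Add(Mul(-3, Q), -1) = Add(-1, Mul(-3, Q)))
Function('j')(D) = Add(4, Mul(-1, Pow(Add(-5, D), Rational(1, 2)))) (Function('j')(D) = Add(4, Mul(-1, Pow(Add(D, -5), Rational(1, 2)))) = Add(4, Mul(-1, Pow(Add(-5, D), Rational(1, 2)))))
Mul(Function('j')(0), Function('n')(Function('Z')(0, -2))) = Mul(Add(4, Mul(-1, Pow(Add(-5, 0), Rational(1, 2)))), Add(-1, Mul(-3, -2))) = Mul(Add(4, Mul(-1, Pow(-5, Rational(1, 2)))), Add(-1, 6)) = Mul(Add(4, Mul(-1, Mul(I, Pow(5, Rational(1, 2))))), 5) = Mul(Add(4, Mul(-1, I, Pow(5, Rational(1, 2)))), 5) = Add(20, Mul(-5, I, Pow(5, Rational(1, 2))))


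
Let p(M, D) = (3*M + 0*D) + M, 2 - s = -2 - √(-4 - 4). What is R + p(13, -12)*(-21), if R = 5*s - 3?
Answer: -1075 + 10*I*√2 ≈ -1075.0 + 14.142*I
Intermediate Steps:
s = 4 + 2*I*√2 (s = 2 - (-2 - √(-4 - 4)) = 2 - (-2 - √(-8)) = 2 - (-2 - 2*I*√2) = 2 + (2 + 2*I*√2) = 4 + 2*I*√2 ≈ 4.0 + 2.8284*I)
p(M, D) = 4*M (p(M, D) = (3*M + 0) + M = 3*M + M = 4*M)
R = 17 + 10*I*√2 (R = 5*(4 + 2*I*√2) - 3 = (20 + 10*I*√2) - 3 = 17 + 10*I*√2 ≈ 17.0 + 14.142*I)
R + p(13, -12)*(-21) = (17 + 10*I*√2) + (4*13)*(-21) = (17 + 10*I*√2) + 52*(-21) = (17 + 10*I*√2) - 1092 = -1075 + 10*I*√2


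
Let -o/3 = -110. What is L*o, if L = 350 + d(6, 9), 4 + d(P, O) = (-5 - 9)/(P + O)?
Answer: 113872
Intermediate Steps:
d(P, O) = -4 - 14/(O + P) (d(P, O) = -4 + (-5 - 9)/(P + O) = -4 - 14/(O + P))
o = 330 (o = -3*(-110) = 330)
L = 5176/15 (L = 350 + 2*(-7 - 2*9 - 2*6)/(9 + 6) = 350 + 2*(-7 - 18 - 12)/15 = 350 + 2*(1/15)*(-37) = 350 - 74/15 = 5176/15 ≈ 345.07)
L*o = (5176/15)*330 = 113872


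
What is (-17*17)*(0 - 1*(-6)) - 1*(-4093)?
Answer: 2359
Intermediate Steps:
(-17*17)*(0 - 1*(-6)) - 1*(-4093) = -289*(0 + 6) + 4093 = -289*6 + 4093 = -1734 + 4093 = 2359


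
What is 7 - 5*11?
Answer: -48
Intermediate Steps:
7 - 5*11 = 7 - 55 = -48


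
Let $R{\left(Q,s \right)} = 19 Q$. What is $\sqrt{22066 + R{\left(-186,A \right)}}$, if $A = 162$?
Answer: $2 \sqrt{4633} \approx 136.13$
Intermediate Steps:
$\sqrt{22066 + R{\left(-186,A \right)}} = \sqrt{22066 + 19 \left(-186\right)} = \sqrt{22066 - 3534} = \sqrt{18532} = 2 \sqrt{4633}$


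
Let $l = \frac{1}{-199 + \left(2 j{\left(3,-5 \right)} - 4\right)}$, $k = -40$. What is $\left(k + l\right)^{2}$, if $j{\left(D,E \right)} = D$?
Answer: $\frac{62110161}{38809} \approx 1600.4$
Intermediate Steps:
$l = - \frac{1}{197}$ ($l = \frac{1}{-199 + \left(2 \cdot 3 - 4\right)} = \frac{1}{-199 + \left(6 - 4\right)} = \frac{1}{-199 + 2} = \frac{1}{-197} = - \frac{1}{197} \approx -0.0050761$)
$\left(k + l\right)^{2} = \left(-40 - \frac{1}{197}\right)^{2} = \left(- \frac{7881}{197}\right)^{2} = \frac{62110161}{38809}$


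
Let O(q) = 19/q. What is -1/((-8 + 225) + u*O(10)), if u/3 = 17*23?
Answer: -10/24457 ≈ -0.00040888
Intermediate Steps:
u = 1173 (u = 3*(17*23) = 3*391 = 1173)
-1/((-8 + 225) + u*O(10)) = -1/((-8 + 225) + 1173*(19/10)) = -1/(217 + 1173*(19*(1/10))) = -1/(217 + 1173*(19/10)) = -1/(217 + 22287/10) = -1/24457/10 = -1*10/24457 = -10/24457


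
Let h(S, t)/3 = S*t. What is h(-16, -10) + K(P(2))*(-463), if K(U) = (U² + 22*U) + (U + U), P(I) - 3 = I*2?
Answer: -99991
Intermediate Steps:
P(I) = 3 + 2*I (P(I) = 3 + I*2 = 3 + 2*I)
K(U) = U² + 24*U (K(U) = (U² + 22*U) + 2*U = U² + 24*U)
h(S, t) = 3*S*t (h(S, t) = 3*(S*t) = 3*S*t)
h(-16, -10) + K(P(2))*(-463) = 3*(-16)*(-10) + ((3 + 2*2)*(24 + (3 + 2*2)))*(-463) = 480 + ((3 + 4)*(24 + (3 + 4)))*(-463) = 480 + (7*(24 + 7))*(-463) = 480 + (7*31)*(-463) = 480 + 217*(-463) = 480 - 100471 = -99991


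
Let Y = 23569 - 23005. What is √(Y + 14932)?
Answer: 2*√3874 ≈ 124.48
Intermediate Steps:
Y = 564
√(Y + 14932) = √(564 + 14932) = √15496 = 2*√3874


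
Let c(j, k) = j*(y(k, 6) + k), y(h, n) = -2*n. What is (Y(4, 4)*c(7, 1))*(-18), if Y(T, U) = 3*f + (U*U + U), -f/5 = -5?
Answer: 131670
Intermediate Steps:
c(j, k) = j*(-12 + k) (c(j, k) = j*(-2*6 + k) = j*(-12 + k))
f = 25 (f = -5*(-5) = 25)
Y(T, U) = 75 + U + U² (Y(T, U) = 3*25 + (U*U + U) = 75 + (U² + U) = 75 + (U + U²) = 75 + U + U²)
(Y(4, 4)*c(7, 1))*(-18) = ((75 + 4 + 4²)*(7*(-12 + 1)))*(-18) = ((75 + 4 + 16)*(7*(-11)))*(-18) = (95*(-77))*(-18) = -7315*(-18) = 131670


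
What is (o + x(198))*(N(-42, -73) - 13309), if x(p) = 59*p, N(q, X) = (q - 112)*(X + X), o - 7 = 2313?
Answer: 128468350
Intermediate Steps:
o = 2320 (o = 7 + 2313 = 2320)
N(q, X) = 2*X*(-112 + q) (N(q, X) = (-112 + q)*(2*X) = 2*X*(-112 + q))
(o + x(198))*(N(-42, -73) - 13309) = (2320 + 59*198)*(2*(-73)*(-112 - 42) - 13309) = (2320 + 11682)*(2*(-73)*(-154) - 13309) = 14002*(22484 - 13309) = 14002*9175 = 128468350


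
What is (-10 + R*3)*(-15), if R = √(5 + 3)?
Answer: 150 - 90*√2 ≈ 22.721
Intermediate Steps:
R = 2*√2 (R = √8 = 2*√2 ≈ 2.8284)
(-10 + R*3)*(-15) = (-10 + (2*√2)*3)*(-15) = (-10 + 6*√2)*(-15) = 150 - 90*√2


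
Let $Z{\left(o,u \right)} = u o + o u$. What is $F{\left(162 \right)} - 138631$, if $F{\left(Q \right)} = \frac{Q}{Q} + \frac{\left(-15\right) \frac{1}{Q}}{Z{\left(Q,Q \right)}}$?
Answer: $- \frac{392926217765}{2834352} \approx -1.3863 \cdot 10^{5}$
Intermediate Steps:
$Z{\left(o,u \right)} = 2 o u$ ($Z{\left(o,u \right)} = o u + o u = 2 o u$)
$F{\left(Q \right)} = 1 - \frac{15}{2 Q^{3}}$ ($F{\left(Q \right)} = \frac{Q}{Q} + \frac{\left(-15\right) \frac{1}{Q}}{2 Q Q} = 1 + \frac{\left(-15\right) \frac{1}{Q}}{2 Q^{2}} = 1 + - \frac{15}{Q} \frac{1}{2 Q^{2}} = 1 - \frac{15}{2 Q^{3}}$)
$F{\left(162 \right)} - 138631 = \left(1 - \frac{15}{2 \cdot 4251528}\right) - 138631 = \left(1 - \frac{5}{2834352}\right) - 138631 = \frac{2834347}{2834352} - 138631 = - \frac{392926217765}{2834352}$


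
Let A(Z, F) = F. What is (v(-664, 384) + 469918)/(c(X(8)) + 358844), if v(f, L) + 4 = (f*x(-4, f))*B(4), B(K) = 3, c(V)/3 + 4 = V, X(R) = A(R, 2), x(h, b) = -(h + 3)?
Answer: 233961/179419 ≈ 1.3040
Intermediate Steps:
x(h, b) = -3 - h (x(h, b) = -(3 + h) = -3 - h)
X(R) = 2
c(V) = -12 + 3*V
v(f, L) = -4 + 3*f (v(f, L) = -4 + (f*(-3 - 1*(-4)))*3 = -4 + (f*(-3 + 4))*3 = -4 + (f*1)*3 = -4 + f*3 = -4 + 3*f)
(v(-664, 384) + 469918)/(c(X(8)) + 358844) = ((-4 + 3*(-664)) + 469918)/((-12 + 3*2) + 358844) = ((-4 - 1992) + 469918)/((-12 + 6) + 358844) = (-1996 + 469918)/(-6 + 358844) = 467922/358838 = 467922*(1/358838) = 233961/179419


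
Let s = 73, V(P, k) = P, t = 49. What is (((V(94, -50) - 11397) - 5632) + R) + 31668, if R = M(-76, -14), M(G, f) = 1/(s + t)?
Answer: 1797427/122 ≈ 14733.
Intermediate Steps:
M(G, f) = 1/122 (M(G, f) = 1/(73 + 49) = 1/122)
R = 1/122 ≈ 0.0081967
(((V(94, -50) - 11397) - 5632) + R) + 31668 = (((94 - 11397) - 5632) + 1/122) + 31668 = ((-11303 - 5632) + 1/122) + 31668 = (-16935 + 1/122) + 31668 = -2066069/122 + 31668 = 1797427/122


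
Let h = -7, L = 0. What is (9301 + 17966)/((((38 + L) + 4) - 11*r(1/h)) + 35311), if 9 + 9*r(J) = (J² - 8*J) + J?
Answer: 12024747/15594974 ≈ 0.77107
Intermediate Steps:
r(J) = -1 - 7*J/9 + J²/9 (r(J) = -1 + ((J² - 8*J) + J)/9 = -1 + (J² - 7*J)/9 = -1 + (-7*J/9 + J²/9) = -1 - 7*J/9 + J²/9)
(9301 + 17966)/((((38 + L) + 4) - 11*r(1/h)) + 35311) = (9301 + 17966)/((((38 + 0) + 4) - 11*(-1 - 7/9/(-7) + (1/(-7))²/9)) + 35311) = 27267/(((38 + 4) - 11*(-1 - 7/9*(-⅐) + (-⅐)²/9)) + 35311) = 27267/((42 - 11*(-1 + ⅑ + (⅑)*(1/49))) + 35311) = 27267/((42 - 11*(-1 + ⅑ + 1/441)) + 35311) = 27267/((42 - 11*(-391/441)) + 35311) = 27267/((42 + 4301/441) + 35311) = 27267/(22823/441 + 35311) = 27267/(15594974/441) = 27267*(441/15594974) = 12024747/15594974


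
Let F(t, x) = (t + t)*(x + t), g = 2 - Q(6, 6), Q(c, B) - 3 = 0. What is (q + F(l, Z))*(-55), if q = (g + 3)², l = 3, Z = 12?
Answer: -5170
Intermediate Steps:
Q(c, B) = 3 (Q(c, B) = 3 + 0 = 3)
g = -1 (g = 2 - 1*3 = 2 - 3 = -1)
q = 4 (q = (-1 + 3)² = 2² = 4)
F(t, x) = 2*t*(t + x) (F(t, x) = (2*t)*(t + x) = 2*t*(t + x))
(q + F(l, Z))*(-55) = (4 + 2*3*(3 + 12))*(-55) = (4 + 2*3*15)*(-55) = (4 + 90)*(-55) = 94*(-55) = -5170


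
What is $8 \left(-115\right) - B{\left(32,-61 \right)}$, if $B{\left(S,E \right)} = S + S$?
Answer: $-984$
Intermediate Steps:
$B{\left(S,E \right)} = 2 S$
$8 \left(-115\right) - B{\left(32,-61 \right)} = 8 \left(-115\right) - 2 \cdot 32 = -920 - 64 = -984$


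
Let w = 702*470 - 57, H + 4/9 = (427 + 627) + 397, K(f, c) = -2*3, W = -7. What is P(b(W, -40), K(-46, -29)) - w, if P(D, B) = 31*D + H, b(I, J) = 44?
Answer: -2943616/9 ≈ -3.2707e+5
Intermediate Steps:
K(f, c) = -6
H = 13055/9 (H = -4/9 + ((427 + 627) + 397) = -4/9 + (1054 + 397) = -4/9 + 1451 = 13055/9 ≈ 1450.6)
P(D, B) = 13055/9 + 31*D (P(D, B) = 31*D + 13055/9 = 13055/9 + 31*D)
w = 329883 (w = 329940 - 57 = 329883)
P(b(W, -40), K(-46, -29)) - w = (13055/9 + 31*44) - 1*329883 = (13055/9 + 1364) - 329883 = 25331/9 - 329883 = -2943616/9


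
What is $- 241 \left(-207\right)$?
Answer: $49887$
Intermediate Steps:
$- 241 \left(-207\right) = \left(-1\right) \left(-49887\right) = 49887$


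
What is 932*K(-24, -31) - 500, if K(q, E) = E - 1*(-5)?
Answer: -24732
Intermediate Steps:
K(q, E) = 5 + E (K(q, E) = E + 5 = 5 + E)
932*K(-24, -31) - 500 = 932*(5 - 31) - 500 = 932*(-26) - 500 = -24232 - 500 = -24732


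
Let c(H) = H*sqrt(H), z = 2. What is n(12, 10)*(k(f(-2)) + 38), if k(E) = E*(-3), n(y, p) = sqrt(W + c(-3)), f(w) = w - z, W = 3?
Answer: 50*sqrt(3 - 3*I*sqrt(3)) ≈ 106.07 - 61.237*I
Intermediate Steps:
c(H) = H**(3/2)
f(w) = -2 + w (f(w) = w - 1*2 = w - 2 = -2 + w)
n(y, p) = sqrt(3 - 3*I*sqrt(3)) (n(y, p) = sqrt(3 + (-3)**(3/2)) = sqrt(3 - 3*I*sqrt(3)))
k(E) = -3*E
n(12, 10)*(k(f(-2)) + 38) = sqrt(3 - 3*I*sqrt(3))*(-3*(-2 - 2) + 38) = sqrt(3 - 3*I*sqrt(3))*(-3*(-4) + 38) = sqrt(3 - 3*I*sqrt(3))*(12 + 38) = sqrt(3 - 3*I*sqrt(3))*50 = 50*sqrt(3 - 3*I*sqrt(3))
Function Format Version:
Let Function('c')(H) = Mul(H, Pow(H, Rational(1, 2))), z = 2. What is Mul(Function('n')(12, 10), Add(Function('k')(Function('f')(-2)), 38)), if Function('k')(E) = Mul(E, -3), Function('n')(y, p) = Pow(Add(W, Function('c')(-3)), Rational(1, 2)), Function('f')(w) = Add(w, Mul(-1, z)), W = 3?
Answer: Mul(50, Pow(Add(3, Mul(-3, I, Pow(3, Rational(1, 2)))), Rational(1, 2))) ≈ Add(106.07, Mul(-61.237, I))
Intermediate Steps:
Function('c')(H) = Pow(H, Rational(3, 2))
Function('f')(w) = Add(-2, w) (Function('f')(w) = Add(w, Mul(-1, 2)) = Add(w, -2) = Add(-2, w))
Function('n')(y, p) = Pow(Add(3, Mul(-3, I, Pow(3, Rational(1, 2)))), Rational(1, 2)) (Function('n')(y, p) = Pow(Add(3, Pow(-3, Rational(3, 2))), Rational(1, 2)) = Pow(Add(3, Mul(-3, I, Pow(3, Rational(1, 2)))), Rational(1, 2)))
Function('k')(E) = Mul(-3, E)
Mul(Function('n')(12, 10), Add(Function('k')(Function('f')(-2)), 38)) = Mul(Pow(Add(3, Mul(-3, I, Pow(3, Rational(1, 2)))), Rational(1, 2)), Add(Mul(-3, Add(-2, -2)), 38)) = Mul(Pow(Add(3, Mul(-3, I, Pow(3, Rational(1, 2)))), Rational(1, 2)), Add(Mul(-3, -4), 38)) = Mul(Pow(Add(3, Mul(-3, I, Pow(3, Rational(1, 2)))), Rational(1, 2)), Add(12, 38)) = Mul(Pow(Add(3, Mul(-3, I, Pow(3, Rational(1, 2)))), Rational(1, 2)), 50) = Mul(50, Pow(Add(3, Mul(-3, I, Pow(3, Rational(1, 2)))), Rational(1, 2)))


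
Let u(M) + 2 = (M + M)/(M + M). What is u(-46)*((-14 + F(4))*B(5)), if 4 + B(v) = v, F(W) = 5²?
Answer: -11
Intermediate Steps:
F(W) = 25
B(v) = -4 + v
u(M) = -1 (u(M) = -2 + (M + M)/(M + M) = -2 + (2*M)/((2*M)) = -2 + (2*M)*(1/(2*M)) = -2 + 1 = -1)
u(-46)*((-14 + F(4))*B(5)) = -(-14 + 25)*(-4 + 5) = -11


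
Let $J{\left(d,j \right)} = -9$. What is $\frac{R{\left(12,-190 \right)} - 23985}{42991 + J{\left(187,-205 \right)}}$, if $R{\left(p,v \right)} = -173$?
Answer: $- \frac{12079}{21491} \approx -0.56205$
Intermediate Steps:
$\frac{R{\left(12,-190 \right)} - 23985}{42991 + J{\left(187,-205 \right)}} = \frac{-173 - 23985}{42991 - 9} = - \frac{24158}{42982} = \left(-24158\right) \frac{1}{42982} = - \frac{12079}{21491}$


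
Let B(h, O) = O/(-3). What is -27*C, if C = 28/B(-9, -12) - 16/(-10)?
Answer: -1161/5 ≈ -232.20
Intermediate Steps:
B(h, O) = -O/3 (B(h, O) = O*(-⅓) = -O/3)
C = 43/5 (C = 28/((-⅓*(-12))) - 16/(-10) = 28/4 - 16*(-⅒) = 28*(¼) + 8/5 = 7 + 8/5 = 43/5 ≈ 8.6000)
-27*C = -27*43/5 = -1161/5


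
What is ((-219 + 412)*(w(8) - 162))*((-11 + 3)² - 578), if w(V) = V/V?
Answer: 15971522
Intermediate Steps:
w(V) = 1
((-219 + 412)*(w(8) - 162))*((-11 + 3)² - 578) = ((-219 + 412)*(1 - 162))*((-11 + 3)² - 578) = (193*(-161))*((-8)² - 578) = -31073*(64 - 578) = -31073*(-514) = 15971522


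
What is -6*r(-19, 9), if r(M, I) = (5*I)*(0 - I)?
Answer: 2430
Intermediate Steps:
r(M, I) = -5*I**2 (r(M, I) = (5*I)*(-I) = -5*I**2)
-6*r(-19, 9) = -(-30)*9**2 = -(-30)*81 = -6*(-405) = 2430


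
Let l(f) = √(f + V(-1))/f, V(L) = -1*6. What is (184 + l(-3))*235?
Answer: 43240 - 235*I ≈ 43240.0 - 235.0*I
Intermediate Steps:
V(L) = -6
l(f) = √(-6 + f)/f (l(f) = √(f - 6)/f = √(-6 + f)/f)
(184 + l(-3))*235 = (184 + √(-6 - 3)/(-3))*235 = (184 - I)*235 = 43240 - 235*I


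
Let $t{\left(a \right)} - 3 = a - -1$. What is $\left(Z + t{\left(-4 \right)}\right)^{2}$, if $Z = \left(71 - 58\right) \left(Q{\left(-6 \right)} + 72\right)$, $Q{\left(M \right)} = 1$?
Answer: $900601$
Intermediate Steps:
$t{\left(a \right)} = 4 + a$ ($t{\left(a \right)} = 3 + \left(a - -1\right) = 3 + \left(a + 1\right) = 3 + \left(1 + a\right) = 4 + a$)
$Z = 949$ ($Z = \left(71 - 58\right) \left(1 + 72\right) = 13 \cdot 73 = 949$)
$\left(Z + t{\left(-4 \right)}\right)^{2} = \left(949 + \left(4 - 4\right)\right)^{2} = \left(949 + 0\right)^{2} = 949^{2} = 900601$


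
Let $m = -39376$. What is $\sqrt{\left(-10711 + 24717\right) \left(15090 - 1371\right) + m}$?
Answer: $\sqrt{192108938} \approx 13860.0$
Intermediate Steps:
$\sqrt{\left(-10711 + 24717\right) \left(15090 - 1371\right) + m} = \sqrt{\left(-10711 + 24717\right) \left(15090 - 1371\right) - 39376} = \sqrt{14006 \cdot 13719 - 39376} = \sqrt{192148314 - 39376} = \sqrt{192108938}$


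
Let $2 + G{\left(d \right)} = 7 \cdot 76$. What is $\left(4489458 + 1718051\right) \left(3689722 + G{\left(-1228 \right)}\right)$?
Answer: $22907272502268$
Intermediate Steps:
$G{\left(d \right)} = 530$ ($G{\left(d \right)} = -2 + 7 \cdot 76 = -2 + 532 = 530$)
$\left(4489458 + 1718051\right) \left(3689722 + G{\left(-1228 \right)}\right) = \left(4489458 + 1718051\right) \left(3689722 + 530\right) = 6207509 \cdot 3690252 = 22907272502268$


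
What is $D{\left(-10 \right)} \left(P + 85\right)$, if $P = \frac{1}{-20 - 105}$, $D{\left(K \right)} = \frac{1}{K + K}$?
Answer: $- \frac{2656}{625} \approx -4.2496$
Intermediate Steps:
$D{\left(K \right)} = \frac{1}{2 K}$
$P = - \frac{1}{125}$ ($P = \frac{1}{-125} = - \frac{1}{125} \approx -0.008$)
$D{\left(-10 \right)} \left(P + 85\right) = \frac{1}{2 \left(-10\right)} \left(- \frac{1}{125} + 85\right) = \frac{1}{2} \left(- \frac{1}{10}\right) \frac{10624}{125} = \left(- \frac{1}{20}\right) \frac{10624}{125} = - \frac{2656}{625}$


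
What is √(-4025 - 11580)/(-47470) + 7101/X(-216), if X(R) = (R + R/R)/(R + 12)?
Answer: 1448604/215 - I*√15605/47470 ≈ 6737.7 - 0.0026316*I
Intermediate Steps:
X(R) = (1 + R)/(12 + R) (X(R) = (R + 1)/(12 + R) = (1 + R)/(12 + R))
√(-4025 - 11580)/(-47470) + 7101/X(-216) = √(-4025 - 11580)/(-47470) + 7101/(((1 - 216)/(12 - 216))) = √(-15605)*(-1/47470) + 7101/((-215/(-204))) = (I*√15605)*(-1/47470) + 7101/((-1/204*(-215))) = -I*√15605/47470 + 7101/(215/204) = -I*√15605/47470 + 7101*(204/215) = -I*√15605/47470 + 1448604/215 = 1448604/215 - I*√15605/47470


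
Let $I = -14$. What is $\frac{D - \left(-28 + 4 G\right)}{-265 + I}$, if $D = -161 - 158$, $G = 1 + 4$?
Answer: $\frac{311}{279} \approx 1.1147$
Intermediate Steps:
$G = 5$
$D = -319$ ($D = -161 - 158 = -319$)
$\frac{D - \left(-28 + 4 G\right)}{-265 + I} = \frac{-319 + \left(\left(\left(-4\right) 5 + 3\right) - -25\right)}{-265 - 14} = \frac{-319 + \left(\left(-20 + 3\right) + 25\right)}{-279} = \left(-319 + \left(-17 + 25\right)\right) \left(- \frac{1}{279}\right) = \left(-319 + 8\right) \left(- \frac{1}{279}\right) = \left(-311\right) \left(- \frac{1}{279}\right) = \frac{311}{279}$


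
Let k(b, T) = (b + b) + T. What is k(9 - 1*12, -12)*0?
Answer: 0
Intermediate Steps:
k(b, T) = T + 2*b (k(b, T) = 2*b + T = T + 2*b)
k(9 - 1*12, -12)*0 = (-12 + 2*(9 - 1*12))*0 = (-12 + 2*(9 - 12))*0 = (-12 + 2*(-3))*0 = (-12 - 6)*0 = -18*0 = 0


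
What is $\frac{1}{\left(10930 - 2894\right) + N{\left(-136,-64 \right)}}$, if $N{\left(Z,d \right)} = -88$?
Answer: $\frac{1}{7948} \approx 0.00012582$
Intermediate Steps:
$\frac{1}{\left(10930 - 2894\right) + N{\left(-136,-64 \right)}} = \frac{1}{\left(10930 - 2894\right) - 88} = \frac{1}{8036 - 88} = \frac{1}{7948}$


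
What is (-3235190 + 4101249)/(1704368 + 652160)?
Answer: 866059/2356528 ≈ 0.36751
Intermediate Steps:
(-3235190 + 4101249)/(1704368 + 652160) = 866059/2356528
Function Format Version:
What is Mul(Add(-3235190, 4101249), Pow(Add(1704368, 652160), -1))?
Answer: Rational(866059, 2356528) ≈ 0.36751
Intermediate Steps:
Mul(Add(-3235190, 4101249), Pow(Add(1704368, 652160), -1)) = Mul(866059, Pow(2356528, -1)) = Mul(866059, Rational(1, 2356528)) = Rational(866059, 2356528)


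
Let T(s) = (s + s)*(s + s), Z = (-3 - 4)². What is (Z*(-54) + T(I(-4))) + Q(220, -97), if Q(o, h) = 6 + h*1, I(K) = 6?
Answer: -2593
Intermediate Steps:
Z = 49 (Z = (-7)² = 49)
T(s) = 4*s² (T(s) = (2*s)*(2*s) = 4*s²)
Q(o, h) = 6 + h
(Z*(-54) + T(I(-4))) + Q(220, -97) = (49*(-54) + 4*6²) + (6 - 97) = (-2646 + 4*36) - 91 = (-2646 + 144) - 91 = -2502 - 91 = -2593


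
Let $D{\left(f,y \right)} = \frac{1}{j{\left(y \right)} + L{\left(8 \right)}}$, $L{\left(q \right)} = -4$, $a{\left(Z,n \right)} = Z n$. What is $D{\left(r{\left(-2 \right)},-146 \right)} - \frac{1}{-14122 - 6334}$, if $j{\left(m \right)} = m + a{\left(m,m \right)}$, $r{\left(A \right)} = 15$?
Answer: $\frac{20811}{216485848} \approx 9.6131 \cdot 10^{-5}$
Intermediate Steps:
$j{\left(m \right)} = m + m^{2}$ ($j{\left(m \right)} = m + m m = m + m^{2}$)
$D{\left(f,y \right)} = \frac{1}{-4 + y \left(1 + y\right)}$ ($D{\left(f,y \right)} = \frac{1}{y \left(1 + y\right) - 4} = \frac{1}{-4 + y \left(1 + y\right)}$)
$D{\left(r{\left(-2 \right)},-146 \right)} - \frac{1}{-14122 - 6334} = \frac{1}{-4 - 146 + \left(-146\right)^{2}} - \frac{1}{-14122 - 6334} = \frac{1}{-4 - 146 + 21316} - \frac{1}{-20456} = \frac{1}{21166} - - \frac{1}{20456} = \frac{1}{21166} + \frac{1}{20456} = \frac{20811}{216485848}$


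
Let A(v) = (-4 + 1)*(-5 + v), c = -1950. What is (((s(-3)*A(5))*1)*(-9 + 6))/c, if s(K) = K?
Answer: 0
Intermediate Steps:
A(v) = 15 - 3*v (A(v) = -3*(-5 + v) = 15 - 3*v)
(((s(-3)*A(5))*1)*(-9 + 6))/c = ((-3*(15 - 3*5)*1)*(-9 + 6))/(-1950) = ((-3*(15 - 15)*1)*(-3))*(-1/1950) = ((-3*0*1)*(-3))*(-1/1950) = ((0*1)*(-3))*(-1/1950) = (0*(-3))*(-1/1950) = 0*(-1/1950) = 0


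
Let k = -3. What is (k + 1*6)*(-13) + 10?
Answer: -29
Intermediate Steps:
(k + 1*6)*(-13) + 10 = (-3 + 1*6)*(-13) + 10 = (-3 + 6)*(-13) + 10 = 3*(-13) + 10 = -39 + 10 = -29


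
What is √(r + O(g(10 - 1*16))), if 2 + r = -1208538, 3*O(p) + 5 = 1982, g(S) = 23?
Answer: 3*I*√134209 ≈ 1099.0*I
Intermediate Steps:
O(p) = 659 (O(p) = -5/3 + (⅓)*1982 = -5/3 + 1982/3 = 659)
r = -1208540 (r = -2 - 1208538 = -1208540)
√(r + O(g(10 - 1*16))) = √(-1208540 + 659) = √(-1207881) = 3*I*√134209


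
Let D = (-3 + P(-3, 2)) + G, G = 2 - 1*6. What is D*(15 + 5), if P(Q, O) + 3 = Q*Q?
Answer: -20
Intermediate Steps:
P(Q, O) = -3 + Q**2 (P(Q, O) = -3 + Q*Q = -3 + Q**2)
G = -4 (G = 2 - 6 = -4)
D = -1 (D = (-3 + (-3 + (-3)**2)) - 4 = (-3 + (-3 + 9)) - 4 = (-3 + 6) - 4 = 3 - 4 = -1)
D*(15 + 5) = -(15 + 5) = -1*20 = -20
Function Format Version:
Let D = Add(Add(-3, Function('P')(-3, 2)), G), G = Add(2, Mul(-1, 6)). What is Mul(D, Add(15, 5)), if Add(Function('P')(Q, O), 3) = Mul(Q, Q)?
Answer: -20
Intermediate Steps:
Function('P')(Q, O) = Add(-3, Pow(Q, 2)) (Function('P')(Q, O) = Add(-3, Mul(Q, Q)) = Add(-3, Pow(Q, 2)))
G = -4 (G = Add(2, -6) = -4)
D = -1 (D = Add(Add(-3, Add(-3, Pow(-3, 2))), -4) = Add(Add(-3, Add(-3, 9)), -4) = Add(Add(-3, 6), -4) = Add(3, -4) = -1)
Mul(D, Add(15, 5)) = Mul(-1, Add(15, 5)) = Mul(-1, 20) = -20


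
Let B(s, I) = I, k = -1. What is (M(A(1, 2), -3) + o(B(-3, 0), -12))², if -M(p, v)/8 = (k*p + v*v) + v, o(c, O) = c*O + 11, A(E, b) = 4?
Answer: 25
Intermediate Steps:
o(c, O) = 11 + O*c (o(c, O) = O*c + 11 = 11 + O*c)
M(p, v) = -8*v - 8*v² + 8*p (M(p, v) = -8*((-p + v*v) + v) = -8*((-p + v²) + v) = -8*((v² - p) + v) = -8*(v + v² - p) = -8*v - 8*v² + 8*p)
(M(A(1, 2), -3) + o(B(-3, 0), -12))² = ((-8*(-3) - 8*(-3)² + 8*4) + (11 - 12*0))² = ((24 - 8*9 + 32) + (11 + 0))² = ((24 - 72 + 32) + 11)² = (-16 + 11)² = (-5)² = 25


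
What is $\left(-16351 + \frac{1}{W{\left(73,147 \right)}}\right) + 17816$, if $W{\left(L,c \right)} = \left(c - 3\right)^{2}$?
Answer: $\frac{30378241}{20736} \approx 1465.0$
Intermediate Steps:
$W{\left(L,c \right)} = \left(-3 + c\right)^{2}$
$\left(-16351 + \frac{1}{W{\left(73,147 \right)}}\right) + 17816 = \left(-16351 + \frac{1}{\left(-3 + 147\right)^{2}}\right) + 17816 = \left(-16351 + \frac{1}{144^{2}}\right) + 17816 = \left(-16351 + \frac{1}{20736}\right) + 17816 = - \frac{339054335}{20736} + 17816 = \frac{30378241}{20736}$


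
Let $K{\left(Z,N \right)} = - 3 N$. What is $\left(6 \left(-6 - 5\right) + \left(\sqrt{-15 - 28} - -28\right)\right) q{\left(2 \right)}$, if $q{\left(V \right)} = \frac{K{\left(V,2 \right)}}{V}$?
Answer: $114 - 3 i \sqrt{43} \approx 114.0 - 19.672 i$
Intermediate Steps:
$q{\left(V \right)} = - \frac{6}{V}$ ($q{\left(V \right)} = \frac{\left(-3\right) 2}{V} = - \frac{6}{V}$)
$\left(6 \left(-6 - 5\right) + \left(\sqrt{-15 - 28} - -28\right)\right) q{\left(2 \right)} = \left(6 \left(-6 - 5\right) + \left(\sqrt{-15 - 28} - -28\right)\right) \left(- \frac{6}{2}\right) = \left(6 \left(-11\right) + \left(\sqrt{-43} + 28\right)\right) \left(\left(-6\right) \frac{1}{2}\right) = \left(-66 + \left(i \sqrt{43} + 28\right)\right) \left(-3\right) = \left(-66 + \left(28 + i \sqrt{43}\right)\right) \left(-3\right) = \left(-38 + i \sqrt{43}\right) \left(-3\right) = 114 - 3 i \sqrt{43}$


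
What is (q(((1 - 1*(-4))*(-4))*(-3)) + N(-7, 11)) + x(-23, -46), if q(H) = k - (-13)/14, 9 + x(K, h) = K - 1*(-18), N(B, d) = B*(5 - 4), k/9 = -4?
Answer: -785/14 ≈ -56.071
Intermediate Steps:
k = -36 (k = 9*(-4) = -36)
N(B, d) = B (N(B, d) = B*1 = B)
x(K, h) = 9 + K (x(K, h) = -9 + (K - 1*(-18)) = -9 + (K + 18) = -9 + (18 + K) = 9 + K)
q(H) = -491/14 (q(H) = -36 - (-13)/14 = -36 - 1*(-13/14) = -36 + 13/14 = -491/14)
(q(((1 - 1*(-4))*(-4))*(-3)) + N(-7, 11)) + x(-23, -46) = (-491/14 - 7) + (9 - 23) = -589/14 - 14 = -785/14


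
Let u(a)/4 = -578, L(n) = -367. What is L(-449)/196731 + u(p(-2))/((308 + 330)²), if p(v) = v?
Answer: -151056805/20019543291 ≈ -0.0075455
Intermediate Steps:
u(a) = -2312 (u(a) = 4*(-578) = -2312)
L(-449)/196731 + u(p(-2))/((308 + 330)²) = -367/196731 - 2312/(308 + 330)² = -367*1/196731 - 2312/(638²) = -367/196731 - 2312/407044 = -367/196731 - 2312*1/407044 = -367/196731 - 578/101761 = -151056805/20019543291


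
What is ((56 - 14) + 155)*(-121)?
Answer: -23837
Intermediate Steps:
((56 - 14) + 155)*(-121) = (42 + 155)*(-121) = 197*(-121) = -23837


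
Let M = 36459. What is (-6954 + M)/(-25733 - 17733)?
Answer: -29505/43466 ≈ -0.67881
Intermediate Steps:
(-6954 + M)/(-25733 - 17733) = (-6954 + 36459)/(-25733 - 17733) = 29505/(-43466) = 29505*(-1/43466) = -29505/43466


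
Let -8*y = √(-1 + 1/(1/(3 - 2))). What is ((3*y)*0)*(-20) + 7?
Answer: 7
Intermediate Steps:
y = 0 (y = -√(-1 + 1/(1/(3 - 2)))/8 = -√(-1 + 1/(1/1))/8 = -√(-1 + 1/1)/8 = -√(-1 + 1)/8 = -√0/8 = -⅛*0 = 0)
((3*y)*0)*(-20) + 7 = ((3*0)*0)*(-20) + 7 = (0*0)*(-20) + 7 = 0*(-20) + 7 = 0 + 7 = 7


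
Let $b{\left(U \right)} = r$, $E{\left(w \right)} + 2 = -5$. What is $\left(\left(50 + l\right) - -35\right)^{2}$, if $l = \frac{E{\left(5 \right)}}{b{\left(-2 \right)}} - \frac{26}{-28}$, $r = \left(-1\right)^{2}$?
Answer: $\frac{1221025}{196} \approx 6229.7$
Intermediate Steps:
$r = 1$
$E{\left(w \right)} = -7$ ($E{\left(w \right)} = -2 - 5 = -7$)
$b{\left(U \right)} = 1$
$l = - \frac{85}{14}$ ($l = - \frac{7}{1} - \frac{26}{-28} = \left(-7\right) 1 - - \frac{13}{14} = -7 + \frac{13}{14} = - \frac{85}{14} \approx -6.0714$)
$\left(\left(50 + l\right) - -35\right)^{2} = \left(\left(50 - \frac{85}{14}\right) - -35\right)^{2} = \left(\frac{615}{14} + 35\right)^{2} = \left(\frac{1105}{14}\right)^{2} = \frac{1221025}{196}$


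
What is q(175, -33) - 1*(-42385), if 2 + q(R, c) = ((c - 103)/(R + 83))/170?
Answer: 27337033/645 ≈ 42383.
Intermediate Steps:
q(R, c) = -2 + (-103 + c)/(170*(83 + R)) (q(R, c) = -2 + ((c - 103)/(R + 83))/170 = -2 + ((-103 + c)/(83 + R))*(1/170) = -2 + (-103 + c)/(170*(83 + R)))
q(175, -33) - 1*(-42385) = (-28323 - 33 - 340*175)/(170*(83 + 175)) - 1*(-42385) = (1/170)*(-28323 - 33 - 59500)/258 + 42385 = (1/170)*(1/258)*(-87856) + 42385 = -1292/645 + 42385 = 27337033/645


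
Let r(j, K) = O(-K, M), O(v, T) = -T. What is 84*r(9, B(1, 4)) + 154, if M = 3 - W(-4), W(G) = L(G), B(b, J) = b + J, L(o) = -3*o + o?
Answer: 574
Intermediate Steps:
L(o) = -2*o
B(b, J) = J + b
W(G) = -2*G
M = -5 (M = 3 - (-2)*(-4) = 3 - 1*8 = 3 - 8 = -5)
r(j, K) = 5 (r(j, K) = -1*(-5) = 5)
84*r(9, B(1, 4)) + 154 = 84*5 + 154 = 420 + 154 = 574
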